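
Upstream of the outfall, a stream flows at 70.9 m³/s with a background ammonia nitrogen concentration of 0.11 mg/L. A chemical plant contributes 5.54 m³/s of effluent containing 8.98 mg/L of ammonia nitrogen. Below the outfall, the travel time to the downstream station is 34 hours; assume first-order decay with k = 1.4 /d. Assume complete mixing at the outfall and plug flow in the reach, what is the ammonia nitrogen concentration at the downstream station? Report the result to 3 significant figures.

0.104 mg/L

After mixing, C = (70.90·0.1100 + 5.540·8.980) / 76.44 = 57.55/76.44 = 0.7529 mg/L.
Applying C = C₀e^(−kt): 0.7529 × 0.1376 = 0.1036 mg/L.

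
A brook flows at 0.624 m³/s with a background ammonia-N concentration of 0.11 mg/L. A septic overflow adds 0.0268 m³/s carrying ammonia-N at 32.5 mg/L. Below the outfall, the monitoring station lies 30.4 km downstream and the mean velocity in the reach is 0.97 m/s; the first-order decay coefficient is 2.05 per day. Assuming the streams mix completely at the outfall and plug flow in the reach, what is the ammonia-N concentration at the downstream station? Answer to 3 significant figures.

0.686 mg/L

Conservation of mass: C = (0.6240·0.1100 + 0.02680·32.50) / 0.6508 = 0.9396/0.6508 = 1.444 mg/L.
Travel time t = 30.4·1000 / 0.97 = 31340 s = 8.706 h.
Decay over the reach: 1.444·exp(−kt) = 1.444·0.4754 = 0.6864 mg/L.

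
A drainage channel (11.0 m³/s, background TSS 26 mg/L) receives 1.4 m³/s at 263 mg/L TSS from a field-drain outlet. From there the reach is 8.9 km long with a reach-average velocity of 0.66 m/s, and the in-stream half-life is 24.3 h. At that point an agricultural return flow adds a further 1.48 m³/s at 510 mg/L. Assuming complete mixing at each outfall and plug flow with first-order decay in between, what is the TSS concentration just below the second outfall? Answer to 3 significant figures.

96.7 mg/L

Mixed concentration C = ΣQC/ΣQ = (11.00·26.00 + 1.400·263.0) / 12.40 = 654.2/12.40 = 52.76 mg/L; combined flow 12.40 m³/s.
Travel time t = 8.9·1000 / 0.66 = 13480 s = 3.746 h.
Half-life 24.3 h → k = ln 2 / 24.3 = 0.02852 h⁻¹ = 0.6846 d⁻¹.
Applying C = C₀e^(−kt): 52.76 × 0.8987 = 47.41 mg/L.
Second outfall: C = (12.40·47.41 + 1.480·510.0)/13.88 = 96.74 mg/L.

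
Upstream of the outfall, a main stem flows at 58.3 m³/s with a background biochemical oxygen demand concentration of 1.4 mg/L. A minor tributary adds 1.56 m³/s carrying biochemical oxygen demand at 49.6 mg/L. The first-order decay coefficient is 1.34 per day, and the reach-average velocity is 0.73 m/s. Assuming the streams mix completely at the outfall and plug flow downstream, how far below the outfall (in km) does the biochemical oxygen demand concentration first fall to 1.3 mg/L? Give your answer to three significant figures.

After mixing, C = (58.30·1.400 + 1.560·49.60) / 59.86 = 159.0/59.86 = 2.656 mg/L.
Set 2.656·exp(−k·t) = 1.3 → t = ln(2.656/1.3)/k = 46070 s = 12.80 h.
Distance = v·t = 0.73·46070 = 33630 m = 33.63 km.

33.6 km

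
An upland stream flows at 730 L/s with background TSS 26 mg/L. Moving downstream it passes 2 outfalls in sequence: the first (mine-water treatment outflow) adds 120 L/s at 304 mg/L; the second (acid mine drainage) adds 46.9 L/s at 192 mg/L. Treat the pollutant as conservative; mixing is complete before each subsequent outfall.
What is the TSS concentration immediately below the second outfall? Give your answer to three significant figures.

After outfall 1: Q = 730.0 + 120.0 = 850.0 L/s; C = (730.0·26.00 + 120.0·304.0)/850.0 = 65.25 mg/L.
After outfall 2: Q = 850.0 + 46.90 = 896.9 L/s; C = (850.0·65.25 + 46.90·192.0)/896.9 = 71.88 mg/L.

71.9 mg/L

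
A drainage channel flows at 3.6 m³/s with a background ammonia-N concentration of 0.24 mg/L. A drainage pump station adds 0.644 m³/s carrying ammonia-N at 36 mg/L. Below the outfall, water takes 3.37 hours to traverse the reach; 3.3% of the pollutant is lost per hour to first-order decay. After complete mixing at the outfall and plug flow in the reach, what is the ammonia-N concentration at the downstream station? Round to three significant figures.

Mass balance: C = (3.600·0.2400 + 0.6440·36.00) / 4.244 = 24.05/4.244 = 5.666 mg/L.
3.3%/h lost → k = −ln(1 − 0.033) = 0.03356 h⁻¹.
Decay over the reach: 5.666·exp(−kt) = 5.666·0.8931 = 5.060 mg/L.

5.06 mg/L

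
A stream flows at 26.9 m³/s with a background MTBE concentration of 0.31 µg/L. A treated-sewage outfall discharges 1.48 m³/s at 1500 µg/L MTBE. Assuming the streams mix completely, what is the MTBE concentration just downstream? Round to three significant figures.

78.5 µg/L

Mass balance: C = (26.90·0.3100 + 1.480·1500) / 28.38 = 2228/28.38 = 78.52 µg/L.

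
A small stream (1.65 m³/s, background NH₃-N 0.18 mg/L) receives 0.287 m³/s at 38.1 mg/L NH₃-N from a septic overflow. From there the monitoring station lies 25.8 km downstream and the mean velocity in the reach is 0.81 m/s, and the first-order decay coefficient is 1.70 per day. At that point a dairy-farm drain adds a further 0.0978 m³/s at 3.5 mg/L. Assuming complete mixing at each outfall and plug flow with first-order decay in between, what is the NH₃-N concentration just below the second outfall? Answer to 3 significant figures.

3.12 mg/L

Mixed concentration C = ΣQC/ΣQ = (1.650·0.1800 + 0.2870·38.10) / 1.937 = 11.23/1.937 = 5.799 mg/L; combined flow 1.937 m³/s.
Travel time t = 25.8·1000 / 0.81 = 31850 s = 8.848 h.
Decay over the reach: 5.799·exp(−kt) = 5.799·0.5343 = 3.098 mg/L.
Second outfall: C = (1.937·3.098 + 0.09780·3.500)/2.035 = 3.118 mg/L.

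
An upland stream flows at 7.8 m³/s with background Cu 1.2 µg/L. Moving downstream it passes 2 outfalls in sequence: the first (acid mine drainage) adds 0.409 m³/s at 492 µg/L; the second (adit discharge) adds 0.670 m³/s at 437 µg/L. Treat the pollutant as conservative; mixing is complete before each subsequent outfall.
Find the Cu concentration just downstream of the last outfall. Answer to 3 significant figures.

After outfall 1: Q = 7.800 + 0.4090 = 8.209 m³/s; C = (7.800·1.200 + 0.4090·492.0)/8.209 = 25.65 µg/L.
After outfall 2: Q = 8.209 + 0.6700 = 8.879 m³/s; C = (8.209·25.65 + 0.6700·437.0)/8.879 = 56.69 µg/L.

56.7 µg/L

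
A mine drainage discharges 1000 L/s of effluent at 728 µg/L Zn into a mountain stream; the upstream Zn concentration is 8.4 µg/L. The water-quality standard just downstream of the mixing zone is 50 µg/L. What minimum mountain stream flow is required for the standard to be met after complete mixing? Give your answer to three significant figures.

Set C_mix = 50: (Q·8.400 + 1000·728.0) / (Q + 1000) = 50
→ Q = 1000·(728.0 − 50)/(50 − 8.400) = 16300 L/s.

16300 L/s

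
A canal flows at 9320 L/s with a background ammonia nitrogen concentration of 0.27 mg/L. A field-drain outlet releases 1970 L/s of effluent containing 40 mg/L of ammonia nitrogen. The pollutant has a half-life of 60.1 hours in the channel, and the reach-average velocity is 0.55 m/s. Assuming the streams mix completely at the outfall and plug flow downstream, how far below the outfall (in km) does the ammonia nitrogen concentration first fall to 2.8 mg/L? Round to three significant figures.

162 km

Mixed concentration C = ΣQC/ΣQ = (9320·0.2700 + 1970·40.00) / 11290 = 81320/11290 = 7.203 mg/L.
Half-life 60.1 h → k = ln 2 / 60.1 = 0.01153 h⁻¹ = 0.2768 d⁻¹.
Set 7.203·exp(−k·t) = 2.8 → t = ln(7.203/2.8)/k = 294900 s = 81.92 h.
Distance = v·t = 0.55·294900 = 162200 m = 162.2 km.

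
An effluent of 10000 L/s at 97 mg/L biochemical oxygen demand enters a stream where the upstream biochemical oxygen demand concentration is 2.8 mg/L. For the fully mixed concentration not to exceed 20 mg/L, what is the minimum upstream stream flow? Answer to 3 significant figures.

44800 L/s

Set C_mix = 20: (Q·2.800 + 10000·97.00) / (Q + 10000) = 20
→ Q = 10000·(97.00 − 20)/(20 − 2.800) = 44770 L/s.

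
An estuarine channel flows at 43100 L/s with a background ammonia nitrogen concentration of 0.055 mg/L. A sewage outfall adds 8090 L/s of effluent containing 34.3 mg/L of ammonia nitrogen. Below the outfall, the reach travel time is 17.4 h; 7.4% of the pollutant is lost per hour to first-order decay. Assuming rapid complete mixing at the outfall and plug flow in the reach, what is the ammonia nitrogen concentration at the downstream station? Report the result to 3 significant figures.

1.43 mg/L

Conservation of mass: C = (43100·0.05500 + 8090·34.30) / 51190 = 279900/51190 = 5.467 mg/L.
7.4%/h lost → k = −ln(1 − 0.074) = 0.07688 h⁻¹.
First-order decay: C = 5.467·exp(−k·t) = 5.467·0.2624 = 1.435 mg/L.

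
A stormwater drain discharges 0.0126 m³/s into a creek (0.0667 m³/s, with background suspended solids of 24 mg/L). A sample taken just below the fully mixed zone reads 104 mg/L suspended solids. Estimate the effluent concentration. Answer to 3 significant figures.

Mass balance: 0.06670·24.00 + 0.01260·Cₑ = 0.07930·104.0
→ Cₑ = (0.07930·104.0 − 0.06670·24.00) / 0.01260 = 527.5 mg/L.

527 mg/L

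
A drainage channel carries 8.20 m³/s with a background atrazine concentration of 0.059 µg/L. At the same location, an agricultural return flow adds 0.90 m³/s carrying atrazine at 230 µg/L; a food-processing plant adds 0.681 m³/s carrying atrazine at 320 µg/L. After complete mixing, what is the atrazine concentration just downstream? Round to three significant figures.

Flow-weighted average: C = (8.200·0.05900 + 0.9000·230.0 + 0.6810·320.0) / 9.781 = 425.4/9.781 = 43.49 µg/L.

43.5 µg/L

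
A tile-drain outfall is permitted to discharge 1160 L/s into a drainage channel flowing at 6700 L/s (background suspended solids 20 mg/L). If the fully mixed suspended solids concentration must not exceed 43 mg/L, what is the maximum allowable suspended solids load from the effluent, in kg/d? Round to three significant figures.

17600 kg/d

Mass balance at the limit: 6700·20.00 + 1160·Cₑ = 7860·43 → Cₑ = 175.8 mg/L.
1160 L/s = 1.160 m³/s. Load = 1.160 m³/s × 175.8 g/m³ × 86 400 s/d = 17620 kg/d.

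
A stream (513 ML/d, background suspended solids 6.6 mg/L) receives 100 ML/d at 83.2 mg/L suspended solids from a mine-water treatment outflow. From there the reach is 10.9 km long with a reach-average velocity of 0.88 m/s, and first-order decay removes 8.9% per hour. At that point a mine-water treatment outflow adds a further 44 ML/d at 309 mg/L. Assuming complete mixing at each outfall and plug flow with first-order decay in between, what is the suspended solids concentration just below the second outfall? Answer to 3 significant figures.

Conservation of mass: C = (513.0·6.600 + 100.0·83.20) / 613.0 = 11710/613.0 = 19.10 mg/L; combined flow 613.0 ML/d.
Travel time t = 10.9·1000 / 0.88 = 12390 s = 3.441 h.
8.9%/h lost → k = −ln(1 − 0.089) = 0.09321 h⁻¹.
First-order decay: C = 19.10·exp(−k·t) = 19.10·0.7256 = 13.86 mg/L.
Second outfall: C = (613.0·13.86 + 44.00·309.0)/657.0 = 33.62 mg/L.

33.6 mg/L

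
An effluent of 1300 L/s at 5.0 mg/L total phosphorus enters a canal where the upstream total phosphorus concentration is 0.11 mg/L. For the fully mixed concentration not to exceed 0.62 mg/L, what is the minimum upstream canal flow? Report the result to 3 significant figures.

Set C_mix = 0.62: (Q·0.1100 + 1300·5.000) / (Q + 1300) = 0.62
→ Q = 1300·(5.000 − 0.62)/(0.62 − 0.1100) = 11160 L/s.

11200 L/s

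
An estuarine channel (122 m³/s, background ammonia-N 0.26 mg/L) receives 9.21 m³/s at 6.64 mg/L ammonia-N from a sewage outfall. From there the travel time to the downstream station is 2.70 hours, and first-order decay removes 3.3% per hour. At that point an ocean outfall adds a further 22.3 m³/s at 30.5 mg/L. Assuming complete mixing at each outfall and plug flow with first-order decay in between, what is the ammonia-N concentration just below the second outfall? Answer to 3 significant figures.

4.98 mg/L

Flow-weighted average: C = (122.0·0.2600 + 9.210·6.640) / 131.2 = 92.87/131.2 = 0.7078 mg/L; combined flow 131.2 m³/s.
3.3%/h lost → k = −ln(1 − 0.033) = 0.03356 h⁻¹.
First-order decay: C = 0.7078·exp(−k·t) = 0.7078·0.9134 = 0.6465 mg/L.
At the second outfall, C = (131.2·0.6465 + 22.30·30.50) / (131.2 + 22.30) = 4.983 mg/L.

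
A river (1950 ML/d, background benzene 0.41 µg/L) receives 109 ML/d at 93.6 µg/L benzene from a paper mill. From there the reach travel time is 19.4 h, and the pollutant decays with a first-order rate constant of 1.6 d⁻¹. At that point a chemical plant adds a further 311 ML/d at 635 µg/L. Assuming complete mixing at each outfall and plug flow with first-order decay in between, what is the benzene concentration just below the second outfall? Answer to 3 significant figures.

84.6 µg/L

Flow-weighted average: C = (1950·0.4100 + 109.0·93.60) / 2059 = 11000/2059 = 5.343 µg/L; combined flow 2059 ML/d.
Applying C = C₀e^(−kt): 5.343 × 0.2744 = 1.466 µg/L.
Second outfall: C = (2059·1.466 + 311.0·635.0)/2370 = 84.60 µg/L.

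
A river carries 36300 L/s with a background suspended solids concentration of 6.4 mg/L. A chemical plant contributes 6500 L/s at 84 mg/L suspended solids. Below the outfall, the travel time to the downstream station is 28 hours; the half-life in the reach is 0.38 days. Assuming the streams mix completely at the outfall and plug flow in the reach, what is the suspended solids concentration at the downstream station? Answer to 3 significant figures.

Flow-weighted average: C = (36300·6.400 + 6500·84.00) / 42800 = 778300/42800 = 18.19 mg/L.
Half-life 0.38 d → k = ln 2 / 0.38 = 1.824 d⁻¹.
Decay over the reach: 18.19·exp(−kt) = 18.19·0.1191 = 2.165 mg/L.

2.17 mg/L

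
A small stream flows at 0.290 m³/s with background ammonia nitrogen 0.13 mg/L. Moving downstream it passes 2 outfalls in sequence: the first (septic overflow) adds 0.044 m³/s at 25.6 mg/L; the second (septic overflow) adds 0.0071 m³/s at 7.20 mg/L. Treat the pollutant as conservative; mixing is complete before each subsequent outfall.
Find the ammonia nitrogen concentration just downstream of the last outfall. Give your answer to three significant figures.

3.56 mg/L

Below outfall 1: Q → 0.3340 m³/s, C = (0.2900·0.1300 + 0.04400·25.60)/0.3340 = 3.485 mg/L.
Below outfall 2: Q → 0.3411 m³/s, C = (0.3340·3.485 + 0.007100·7.200)/0.3411 = 3.563 mg/L.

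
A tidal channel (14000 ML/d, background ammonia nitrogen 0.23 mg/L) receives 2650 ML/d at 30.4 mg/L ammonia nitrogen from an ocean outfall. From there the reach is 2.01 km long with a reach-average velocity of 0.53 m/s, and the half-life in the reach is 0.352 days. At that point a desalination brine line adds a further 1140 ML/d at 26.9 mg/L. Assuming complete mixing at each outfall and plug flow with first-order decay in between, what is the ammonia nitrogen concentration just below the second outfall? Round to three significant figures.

6.04 mg/L

Conservation of mass: C = (14000·0.2300 + 2650·30.40) / 16650 = 83780/16650 = 5.032 mg/L; combined flow 16650 ML/d.
Travel time t = 2.01·1000 / 0.53 = 3792 s = 1.053 h.
Half-life 0.352 d → k = ln 2 / 0.352 = 1.969 d⁻¹.
Decay over the reach: 5.032·exp(−kt) = 5.032·0.9172 = 4.615 mg/L.
Second outfall: C = (16650·4.615 + 1140·26.90)/17790 = 6.043 mg/L.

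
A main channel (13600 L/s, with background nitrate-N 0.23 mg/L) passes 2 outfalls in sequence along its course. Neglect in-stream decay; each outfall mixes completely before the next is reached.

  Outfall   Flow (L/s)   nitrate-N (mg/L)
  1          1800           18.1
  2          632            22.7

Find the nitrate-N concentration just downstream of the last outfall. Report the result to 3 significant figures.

Outfall 1: combined Q = 15400 L/s; C = (13600·0.2300 + 1800·18.10)/15400 = 2.319 mg/L.
Outfall 2: combined Q = 16030 L/s; C = (15400·2.319 + 632.0·22.70)/16030 = 3.122 mg/L.

3.12 mg/L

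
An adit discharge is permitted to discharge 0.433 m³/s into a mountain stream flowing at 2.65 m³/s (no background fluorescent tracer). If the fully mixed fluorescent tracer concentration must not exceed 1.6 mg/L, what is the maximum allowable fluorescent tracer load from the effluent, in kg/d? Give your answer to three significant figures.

Mass balance at the limit: 2.650·0 + 0.4330·Cₑ = 3.083·1.6 → Cₑ = 11.39 mg/L.
Load = 0.4330 m³/s × 11.39 g/m³ × 86 400 s/d = 426.2 kg/d.

426 kg/d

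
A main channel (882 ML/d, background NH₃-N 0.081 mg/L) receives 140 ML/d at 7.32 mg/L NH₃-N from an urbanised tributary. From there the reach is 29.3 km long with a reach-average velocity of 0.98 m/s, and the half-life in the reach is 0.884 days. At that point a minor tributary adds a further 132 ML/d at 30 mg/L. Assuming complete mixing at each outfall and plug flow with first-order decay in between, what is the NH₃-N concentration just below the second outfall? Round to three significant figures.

4.16 mg/L

Mixed concentration C = ΣQC/ΣQ = (882.0·0.08100 + 140.0·7.320) / 1022 = 1096/1022 = 1.073 mg/L; combined flow 1022 ML/d.
Travel time t = 29.3·1000 / 0.98 = 29900 s = 8.305 h.
Half-life 0.884 d → k = ln 2 / 0.884 = 0.7841 d⁻¹.
Decay over the reach: 1.073·exp(−kt) = 1.073·0.7624 = 0.8177 mg/L.
At the second outfall, C = (1022·0.8177 + 132.0·30.00) / (1022 + 132.0) = 4.156 mg/L.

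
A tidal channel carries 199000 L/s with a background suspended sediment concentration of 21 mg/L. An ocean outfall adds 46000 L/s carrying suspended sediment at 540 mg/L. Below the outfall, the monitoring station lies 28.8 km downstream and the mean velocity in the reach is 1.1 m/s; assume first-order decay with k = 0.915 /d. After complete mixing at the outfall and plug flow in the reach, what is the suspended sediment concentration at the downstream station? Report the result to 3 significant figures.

89.8 mg/L

Conservation of mass: C = (199000·21.00 + 46000·540.0) / 245000 = 29020000/245000 = 118.4 mg/L.
Travel time t = 28.8·1000 / 1.1 = 26180 s = 7.273 h.
After decay, C = 118.4 × e^(−kt) = 118.4 × 0.7578 = 89.76 mg/L.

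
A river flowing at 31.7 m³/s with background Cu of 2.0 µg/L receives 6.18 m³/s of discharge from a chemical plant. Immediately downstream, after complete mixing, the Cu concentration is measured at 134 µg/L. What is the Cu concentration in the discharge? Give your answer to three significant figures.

Mass balance: 31.70·2.000 + 6.180·Cₑ = 37.88·134.0
→ Cₑ = (37.88·134.0 − 31.70·2.000) / 6.180 = 811.1 µg/L.

811 µg/L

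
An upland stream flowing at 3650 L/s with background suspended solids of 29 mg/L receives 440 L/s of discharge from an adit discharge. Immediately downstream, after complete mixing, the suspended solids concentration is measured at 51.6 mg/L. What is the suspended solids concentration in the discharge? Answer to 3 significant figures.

Mass balance: 3650·29.00 + 440.0·Cₑ = 4090·51.60
→ Cₑ = (4090·51.60 − 3650·29.00) / 440.0 = 239.1 mg/L.

239 mg/L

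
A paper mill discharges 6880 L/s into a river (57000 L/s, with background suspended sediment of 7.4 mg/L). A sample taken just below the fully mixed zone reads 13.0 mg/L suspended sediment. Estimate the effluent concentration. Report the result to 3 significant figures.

Mass balance: 57000·7.400 + 6880·Cₑ = 63880·13.00
→ Cₑ = (63880·13.00 − 57000·7.400) / 6880 = 59.40 mg/L.

59.4 mg/L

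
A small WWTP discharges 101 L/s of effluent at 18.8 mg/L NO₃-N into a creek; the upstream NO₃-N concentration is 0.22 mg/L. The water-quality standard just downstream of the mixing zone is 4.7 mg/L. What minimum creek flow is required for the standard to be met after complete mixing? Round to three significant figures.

Set C_mix = 4.7: (Q·0.2200 + 101.0·18.80) / (Q + 101.0) = 4.7
→ Q = 101.0·(18.80 − 4.7)/(4.7 − 0.2200) = 317.9 L/s.

318 L/s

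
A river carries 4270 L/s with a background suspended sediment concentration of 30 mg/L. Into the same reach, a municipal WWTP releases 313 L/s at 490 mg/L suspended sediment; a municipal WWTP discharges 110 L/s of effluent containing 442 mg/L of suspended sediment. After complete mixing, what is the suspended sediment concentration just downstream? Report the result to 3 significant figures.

70.3 mg/L

Mass balance: C = (4270·30.00 + 313.0·490.0 + 110.0·442.0) / 4693 = 330100/4693 = 70.34 mg/L.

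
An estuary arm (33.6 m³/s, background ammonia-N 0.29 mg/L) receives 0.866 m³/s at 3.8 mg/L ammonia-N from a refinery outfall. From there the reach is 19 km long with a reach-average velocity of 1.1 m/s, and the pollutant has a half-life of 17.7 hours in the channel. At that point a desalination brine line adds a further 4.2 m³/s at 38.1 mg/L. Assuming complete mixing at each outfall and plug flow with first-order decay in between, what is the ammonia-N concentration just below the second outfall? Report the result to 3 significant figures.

Mixed concentration C = ΣQC/ΣQ = (33.60·0.2900 + 0.8660·3.800) / 34.47 = 13.03/34.47 = 0.3782 mg/L; combined flow 34.47 m³/s.
Travel time t = 19·1000 / 1.1 = 17270 s = 4.798 h.
Half-life 17.7 h → k = ln 2 / 17.7 = 0.03916 h⁻¹ = 0.9399 d⁻¹.
Decay over the reach: 0.3782·exp(−kt) = 0.3782·0.8287 = 0.3134 mg/L.
Second outfall: C = (34.47·0.3134 + 4.200·38.10)/38.67 = 4.418 mg/L.

4.42 mg/L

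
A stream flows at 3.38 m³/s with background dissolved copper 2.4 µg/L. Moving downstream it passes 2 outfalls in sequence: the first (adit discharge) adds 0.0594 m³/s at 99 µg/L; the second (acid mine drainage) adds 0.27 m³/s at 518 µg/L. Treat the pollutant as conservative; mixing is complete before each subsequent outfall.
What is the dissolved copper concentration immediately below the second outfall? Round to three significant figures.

Outfall 1: combined Q = 3.439 m³/s; C = (3.380·2.400 + 0.05940·99.00)/3.439 = 4.068 µg/L.
Outfall 2: combined Q = 3.709 m³/s; C = (3.439·4.068 + 0.2700·518.0)/3.709 = 41.48 µg/L.

41.5 µg/L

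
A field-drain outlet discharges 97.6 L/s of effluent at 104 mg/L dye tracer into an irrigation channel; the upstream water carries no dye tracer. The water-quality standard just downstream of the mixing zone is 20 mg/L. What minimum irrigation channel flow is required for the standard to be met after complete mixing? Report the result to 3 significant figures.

Set C_mix = 20: (Q·0 + 97.60·104.0) / (Q + 97.60) = 20
→ Q = 97.60·(104.0 − 20)/(20 − 0) = 409.9 L/s.

410 L/s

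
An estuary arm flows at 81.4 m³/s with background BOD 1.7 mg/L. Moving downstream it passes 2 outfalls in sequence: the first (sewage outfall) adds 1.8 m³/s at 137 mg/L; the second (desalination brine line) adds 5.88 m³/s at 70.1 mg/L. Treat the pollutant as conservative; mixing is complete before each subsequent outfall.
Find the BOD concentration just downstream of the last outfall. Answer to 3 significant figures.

Below outfall 1: Q → 83.20 m³/s, C = (81.40·1.700 + 1.800·137.0)/83.20 = 4.627 mg/L.
Below outfall 2: Q → 89.08 m³/s, C = (83.20·4.627 + 5.880·70.10)/89.08 = 8.949 mg/L.

8.95 mg/L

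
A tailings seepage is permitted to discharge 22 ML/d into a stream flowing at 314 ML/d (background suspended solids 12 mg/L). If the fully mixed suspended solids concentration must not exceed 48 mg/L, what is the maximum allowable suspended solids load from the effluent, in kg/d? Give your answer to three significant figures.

12400 kg/d

Mass balance at the limit: 314.0·12.00 + 22.00·Cₑ = 336.0·48 → Cₑ = 561.8 mg/L.
22.00 ML/d = 0.2546 m³/s. Load = 0.2546 m³/s × 561.8 g/m³ × 86 400 s/d = 12360 kg/d.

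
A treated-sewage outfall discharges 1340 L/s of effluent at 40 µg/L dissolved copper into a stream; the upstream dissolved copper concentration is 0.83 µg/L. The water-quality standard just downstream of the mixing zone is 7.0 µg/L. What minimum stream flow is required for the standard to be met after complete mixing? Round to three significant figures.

Set C_mix = 7.0: (Q·0.8300 + 1340·40.00) / (Q + 1340) = 7.0
→ Q = 1340·(40.00 − 7.0)/(7.0 − 0.8300) = 7167 L/s.

7170 L/s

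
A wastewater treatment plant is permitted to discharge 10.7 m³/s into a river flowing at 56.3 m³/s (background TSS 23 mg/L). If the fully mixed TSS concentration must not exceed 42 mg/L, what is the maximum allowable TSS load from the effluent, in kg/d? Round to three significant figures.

Mass balance at the limit: 56.30·23.00 + 10.70·Cₑ = 67.00·42 → Cₑ = 142.0 mg/L.
Load = 10.70 m³/s × 142.0 g/m³ × 86 400 s/d = 131300 kg/d.

131000 kg/d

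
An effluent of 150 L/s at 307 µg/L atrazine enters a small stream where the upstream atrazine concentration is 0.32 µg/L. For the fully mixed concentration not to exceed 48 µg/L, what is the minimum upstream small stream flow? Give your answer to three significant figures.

815 L/s

Set C_mix = 48: (Q·0.3200 + 150.0·307.0) / (Q + 150.0) = 48
→ Q = 150.0·(307.0 − 48)/(48 − 0.3200) = 814.8 L/s.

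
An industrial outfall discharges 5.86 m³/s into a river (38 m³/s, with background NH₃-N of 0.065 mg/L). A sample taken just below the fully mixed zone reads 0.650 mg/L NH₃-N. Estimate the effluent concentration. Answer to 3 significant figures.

Mass balance: 38.00·0.06500 + 5.860·Cₑ = 43.86·0.6500
→ Cₑ = (43.86·0.6500 − 38.00·0.06500) / 5.860 = 4.444 mg/L.

4.44 mg/L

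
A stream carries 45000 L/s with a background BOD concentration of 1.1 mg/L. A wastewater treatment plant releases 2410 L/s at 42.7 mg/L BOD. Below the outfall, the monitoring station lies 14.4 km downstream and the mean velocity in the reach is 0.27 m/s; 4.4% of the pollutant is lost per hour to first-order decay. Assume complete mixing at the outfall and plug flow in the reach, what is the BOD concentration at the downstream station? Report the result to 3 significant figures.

Mixed concentration C = ΣQC/ΣQ = (45000·1.100 + 2410·42.70) / 47410 = 152400/47410 = 3.215 mg/L.
Travel time t = 14.4·1000 / 0.27 = 53330 s = 14.81 h.
4.4%/h lost → k = −ln(1 − 0.044) = 0.04500 h⁻¹.
After decay, C = 3.215 × e^(−kt) = 3.215 × 0.5134 = 1.651 mg/L.

1.65 mg/L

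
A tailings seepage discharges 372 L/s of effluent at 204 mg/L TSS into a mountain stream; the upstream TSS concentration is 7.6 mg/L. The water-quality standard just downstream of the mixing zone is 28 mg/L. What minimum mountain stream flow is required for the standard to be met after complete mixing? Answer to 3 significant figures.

3210 L/s

Set C_mix = 28: (Q·7.600 + 372.0·204.0) / (Q + 372.0) = 28
→ Q = 372.0·(204.0 − 28)/(28 − 7.600) = 3209 L/s.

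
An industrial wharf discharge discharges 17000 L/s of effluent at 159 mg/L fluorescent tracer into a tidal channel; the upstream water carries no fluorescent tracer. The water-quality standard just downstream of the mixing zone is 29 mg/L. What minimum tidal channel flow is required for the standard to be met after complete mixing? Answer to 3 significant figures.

76200 L/s

Set C_mix = 29: (Q·0 + 17000·159.0) / (Q + 17000) = 29
→ Q = 17000·(159.0 − 29)/(29 − 0) = 76210 L/s.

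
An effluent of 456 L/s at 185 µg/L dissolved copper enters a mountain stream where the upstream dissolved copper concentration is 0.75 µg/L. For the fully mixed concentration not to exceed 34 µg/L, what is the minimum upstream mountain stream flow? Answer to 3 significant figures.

2070 L/s

Set C_mix = 34: (Q·0.7500 + 456.0·185.0) / (Q + 456.0) = 34
→ Q = 456.0·(185.0 − 34)/(34 − 0.7500) = 2071 L/s.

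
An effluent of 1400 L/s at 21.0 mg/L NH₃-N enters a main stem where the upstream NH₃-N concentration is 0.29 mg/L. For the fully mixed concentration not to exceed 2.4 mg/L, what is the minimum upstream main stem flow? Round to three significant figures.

Set C_mix = 2.4: (Q·0.2900 + 1400·21.00) / (Q + 1400) = 2.4
→ Q = 1400·(21.00 − 2.4)/(2.4 − 0.2900) = 12340 L/s.

12300 L/s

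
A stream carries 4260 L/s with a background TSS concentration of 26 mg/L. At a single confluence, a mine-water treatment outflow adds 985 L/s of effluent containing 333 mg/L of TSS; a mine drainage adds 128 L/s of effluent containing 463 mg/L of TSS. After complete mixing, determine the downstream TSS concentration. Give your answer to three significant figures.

92.7 mg/L

After mixing, C = (4260·26.00 + 985.0·333.0 + 128.0·463.0) / 5373 = 498000/5373 = 92.69 mg/L.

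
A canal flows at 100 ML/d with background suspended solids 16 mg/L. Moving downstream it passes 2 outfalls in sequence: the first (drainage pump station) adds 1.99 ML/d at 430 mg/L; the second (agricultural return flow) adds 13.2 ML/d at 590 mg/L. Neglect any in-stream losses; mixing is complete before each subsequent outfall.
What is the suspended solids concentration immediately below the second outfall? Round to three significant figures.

88.9 mg/L

After outfall 1: Q = 100.0 + 1.990 = 102.0 ML/d; C = (100.0·16.00 + 1.990·430.0)/102.0 = 24.08 mg/L.
After outfall 2: Q = 102.0 + 13.20 = 115.2 ML/d; C = (102.0·24.08 + 13.20·590.0)/115.2 = 88.93 mg/L.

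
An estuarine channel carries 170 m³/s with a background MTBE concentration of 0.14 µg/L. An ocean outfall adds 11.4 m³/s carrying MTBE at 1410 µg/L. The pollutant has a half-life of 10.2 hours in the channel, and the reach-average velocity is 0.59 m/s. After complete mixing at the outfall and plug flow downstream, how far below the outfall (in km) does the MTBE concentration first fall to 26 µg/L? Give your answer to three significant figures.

38.4 km

Conservation of mass: C = (170.0·0.1400 + 11.40·1410) / 181.4 = 16100/181.4 = 88.74 µg/L.
Half-life 10.2 h → k = ln 2 / 10.2 = 0.06796 h⁻¹ = 1.631 d⁻¹.
Set 88.74·exp(−k·t) = 26 → t = ln(88.74/26)/k = 65030 s = 18.07 h.
Distance = v·t = 0.59·65030 = 38370 m = 38.37 km.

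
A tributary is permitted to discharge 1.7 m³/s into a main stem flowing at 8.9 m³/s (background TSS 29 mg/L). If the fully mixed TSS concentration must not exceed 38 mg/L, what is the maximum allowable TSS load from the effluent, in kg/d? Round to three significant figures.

12500 kg/d

Mass balance at the limit: 8.900·29.00 + 1.700·Cₑ = 10.60·38 → Cₑ = 85.12 mg/L.
Load = 1.700 m³/s × 85.12 g/m³ × 86 400 s/d = 12500 kg/d.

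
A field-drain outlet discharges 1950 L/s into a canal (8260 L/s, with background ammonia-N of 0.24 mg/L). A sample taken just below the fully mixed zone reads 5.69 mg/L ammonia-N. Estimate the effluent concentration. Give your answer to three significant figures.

28.8 mg/L

Mass balance: 8260·0.2400 + 1950·Cₑ = 10210·5.690
→ Cₑ = (10210·5.690 − 8260·0.2400) / 1950 = 28.78 mg/L.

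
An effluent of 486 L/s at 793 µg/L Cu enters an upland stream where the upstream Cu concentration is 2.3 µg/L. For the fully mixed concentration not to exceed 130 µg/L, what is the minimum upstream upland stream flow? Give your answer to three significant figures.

2520 L/s

Set C_mix = 130: (Q·2.300 + 486.0·793.0) / (Q + 486.0) = 130
→ Q = 486.0·(793.0 − 130)/(130 − 2.300) = 2523 L/s.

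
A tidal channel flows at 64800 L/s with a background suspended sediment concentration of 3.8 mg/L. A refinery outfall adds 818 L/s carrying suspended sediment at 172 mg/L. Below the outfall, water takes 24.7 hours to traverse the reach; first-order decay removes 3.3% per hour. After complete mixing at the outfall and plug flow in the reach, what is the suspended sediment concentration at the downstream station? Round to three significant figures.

Conservation of mass: C = (64800·3.800 + 818.0·172.0) / 65620 = 386900/65620 = 5.897 mg/L.
3.3%/h lost → k = −ln(1 − 0.033) = 0.03356 h⁻¹.
After decay, C = 5.897 × e^(−kt) = 5.897 × 0.4365 = 2.574 mg/L.

2.57 mg/L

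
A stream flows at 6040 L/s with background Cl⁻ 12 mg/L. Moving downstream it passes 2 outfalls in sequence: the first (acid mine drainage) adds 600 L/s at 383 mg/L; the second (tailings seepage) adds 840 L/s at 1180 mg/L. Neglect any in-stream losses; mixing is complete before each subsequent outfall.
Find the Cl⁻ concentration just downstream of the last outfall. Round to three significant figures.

Outfall 1: combined Q = 6640 L/s; C = (6040·12.00 + 600.0·383.0)/6640 = 45.52 mg/L.
Outfall 2: combined Q = 7480 L/s; C = (6640·45.52 + 840.0·1180)/7480 = 172.9 mg/L.

173 mg/L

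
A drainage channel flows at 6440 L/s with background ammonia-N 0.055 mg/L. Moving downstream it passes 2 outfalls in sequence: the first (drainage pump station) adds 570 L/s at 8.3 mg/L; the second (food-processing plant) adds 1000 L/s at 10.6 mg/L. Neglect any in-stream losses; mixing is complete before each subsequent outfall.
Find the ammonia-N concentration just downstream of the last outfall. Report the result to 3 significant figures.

1.96 mg/L

After outfall 1: Q = 6440 + 570.0 = 7010 L/s; C = (6440·0.05500 + 570.0·8.300)/7010 = 0.7254 mg/L.
After outfall 2: Q = 7010 + 1000 = 8010 L/s; C = (7010·0.7254 + 1000·10.60)/8010 = 1.958 mg/L.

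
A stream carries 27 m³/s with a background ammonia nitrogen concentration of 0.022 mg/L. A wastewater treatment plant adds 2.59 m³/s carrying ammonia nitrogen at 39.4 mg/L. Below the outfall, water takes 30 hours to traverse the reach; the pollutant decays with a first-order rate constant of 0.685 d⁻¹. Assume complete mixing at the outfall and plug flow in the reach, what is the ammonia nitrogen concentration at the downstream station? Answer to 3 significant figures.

After mixing, C = (27.00·0.02200 + 2.590·39.40) / 29.59 = 102.6/29.59 = 3.469 mg/L.
Applying C = C₀e^(−kt): 3.469 × 0.4248 = 1.473 mg/L.

1.47 mg/L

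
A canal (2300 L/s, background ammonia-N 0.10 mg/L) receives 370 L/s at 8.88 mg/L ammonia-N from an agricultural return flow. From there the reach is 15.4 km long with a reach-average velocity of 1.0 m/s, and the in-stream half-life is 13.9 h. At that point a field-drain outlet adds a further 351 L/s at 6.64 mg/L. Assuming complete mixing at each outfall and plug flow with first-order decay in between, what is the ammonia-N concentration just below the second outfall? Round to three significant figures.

Mass balance: C = (2300·0.1000 + 370.0·8.880) / 2670 = 3516/2670 = 1.317 mg/L; combined flow 2670 L/s.
Travel time t = 15.4·1000 / 1.0 = 15400 s = 4.278 h.
Half-life 13.9 h → k = ln 2 / 13.9 = 0.04987 h⁻¹ = 1.197 d⁻¹.
Applying C = C₀e^(−kt): 1.317 × 0.8079 = 1.064 mg/L.
At the second outfall, C = (2670·1.064 + 351.0·6.640) / (2670 + 351.0) = 1.712 mg/L.

1.71 mg/L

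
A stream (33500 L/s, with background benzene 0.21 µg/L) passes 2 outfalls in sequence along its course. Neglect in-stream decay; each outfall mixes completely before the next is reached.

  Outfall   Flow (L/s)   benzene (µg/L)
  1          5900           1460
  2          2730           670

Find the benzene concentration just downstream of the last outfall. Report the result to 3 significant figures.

248 µg/L

Outfall 1: combined Q = 39400 L/s; C = (33500·0.2100 + 5900·1460)/39400 = 218.8 µg/L.
Outfall 2: combined Q = 42130 L/s; C = (39400·218.8 + 2730·670.0)/42130 = 248.0 µg/L.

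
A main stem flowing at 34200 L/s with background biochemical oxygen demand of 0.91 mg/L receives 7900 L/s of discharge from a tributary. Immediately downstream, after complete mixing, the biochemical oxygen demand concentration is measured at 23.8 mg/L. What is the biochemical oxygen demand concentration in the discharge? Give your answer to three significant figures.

Mass balance: 34200·0.9100 + 7900·Cₑ = 42100·23.80
→ Cₑ = (42100·23.80 − 34200·0.9100) / 7900 = 122.9 mg/L.

123 mg/L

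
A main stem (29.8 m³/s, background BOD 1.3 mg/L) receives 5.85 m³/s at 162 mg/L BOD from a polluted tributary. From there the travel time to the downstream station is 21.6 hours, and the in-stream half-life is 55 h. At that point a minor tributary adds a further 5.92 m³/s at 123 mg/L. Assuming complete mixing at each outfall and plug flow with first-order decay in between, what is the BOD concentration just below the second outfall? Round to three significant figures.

Conservation of mass: C = (29.80·1.300 + 5.850·162.0) / 35.65 = 986.4/35.65 = 27.67 mg/L; combined flow 35.65 m³/s.
Half-life 55 h → k = ln 2 / 55 = 0.01260 h⁻¹ = 0.3025 d⁻¹.
Applying C = C₀e^(−kt): 27.67 × 0.7617 = 21.08 mg/L.
At the second outfall, C = (35.65·21.08 + 5.920·123.0) / (35.65 + 5.920) = 35.59 mg/L.

35.6 mg/L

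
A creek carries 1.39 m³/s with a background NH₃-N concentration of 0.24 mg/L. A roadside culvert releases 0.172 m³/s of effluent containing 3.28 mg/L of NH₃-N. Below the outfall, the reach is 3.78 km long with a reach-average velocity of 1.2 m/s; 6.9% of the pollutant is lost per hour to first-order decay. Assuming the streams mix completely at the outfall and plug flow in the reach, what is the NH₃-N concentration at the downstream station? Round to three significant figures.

Mixed concentration C = ΣQC/ΣQ = (1.390·0.2400 + 0.1720·3.280) / 1.562 = 0.8978/1.562 = 0.5748 mg/L.
Travel time t = 3.78·1000 / 1.2 = 3150 s = 0.8750 h.
6.9%/h lost → k = −ln(1 − 0.069) = 0.07150 h⁻¹.
First-order decay: C = 0.5748·exp(−k·t) = 0.5748·0.9394 = 0.5399 mg/L.

0.540 mg/L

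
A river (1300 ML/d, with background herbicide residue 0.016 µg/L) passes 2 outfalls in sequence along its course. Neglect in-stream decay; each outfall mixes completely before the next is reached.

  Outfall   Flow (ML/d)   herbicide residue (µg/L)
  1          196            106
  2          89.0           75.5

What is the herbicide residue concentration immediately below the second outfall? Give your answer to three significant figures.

Outfall 1: combined Q = 1496 ML/d; C = (1300·0.01600 + 196.0·106.0)/1496 = 13.90 µg/L.
Outfall 2: combined Q = 1585 ML/d; C = (1496·13.90 + 89.00·75.50)/1585 = 17.36 µg/L.

17.4 µg/L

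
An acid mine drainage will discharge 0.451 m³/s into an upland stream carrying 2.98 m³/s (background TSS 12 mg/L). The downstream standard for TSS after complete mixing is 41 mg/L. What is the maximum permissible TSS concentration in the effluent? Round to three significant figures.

At the limit, (Qr·Cr + Qe·Cₑ)/(Qr + Qe) = 41:
Cₑ = (3.431·41 − 2.980·12.00) / 0.4510 = 232.6 mg/L.

233 mg/L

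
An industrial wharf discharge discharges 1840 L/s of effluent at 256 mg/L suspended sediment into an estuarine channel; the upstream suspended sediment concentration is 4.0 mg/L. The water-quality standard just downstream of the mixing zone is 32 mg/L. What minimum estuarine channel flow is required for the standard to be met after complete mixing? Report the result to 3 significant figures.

14700 L/s

Set C_mix = 32: (Q·4.000 + 1840·256.0) / (Q + 1840) = 32
→ Q = 1840·(256.0 − 32)/(32 − 4.000) = 14720 L/s.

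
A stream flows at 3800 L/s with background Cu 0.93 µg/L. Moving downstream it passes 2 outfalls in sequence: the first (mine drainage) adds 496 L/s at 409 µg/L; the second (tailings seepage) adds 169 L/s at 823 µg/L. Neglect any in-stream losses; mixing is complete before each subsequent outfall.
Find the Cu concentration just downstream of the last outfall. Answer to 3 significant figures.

After outfall 1: Q = 3800 + 496.0 = 4296 L/s; C = (3800·0.9300 + 496.0·409.0)/4296 = 48.04 µg/L.
After outfall 2: Q = 4296 + 169.0 = 4465 L/s; C = (4296·48.04 + 169.0·823.0)/4465 = 77.38 µg/L.

77.4 µg/L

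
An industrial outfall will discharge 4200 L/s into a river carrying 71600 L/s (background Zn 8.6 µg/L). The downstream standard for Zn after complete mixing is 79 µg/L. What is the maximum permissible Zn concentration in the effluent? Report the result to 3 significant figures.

At the limit, (Qr·Cr + Qe·Cₑ)/(Qr + Qe) = 79:
Cₑ = (75800·79 − 71600·8.600) / 4200 = 1279 µg/L.

1280 µg/L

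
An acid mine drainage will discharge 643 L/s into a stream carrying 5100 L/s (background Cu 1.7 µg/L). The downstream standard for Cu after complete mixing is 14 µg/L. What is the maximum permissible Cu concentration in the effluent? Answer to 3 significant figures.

At the limit, (Qr·Cr + Qe·Cₑ)/(Qr + Qe) = 14:
Cₑ = (5743·14 − 5100·1.700) / 643.0 = 111.6 µg/L.

112 µg/L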